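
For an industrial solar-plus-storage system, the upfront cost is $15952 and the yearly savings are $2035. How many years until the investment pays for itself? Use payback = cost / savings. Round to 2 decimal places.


Simple payback period = initial cost / annual savings
Payback = 15952 / 2035
Payback = 7.84 years

7.84


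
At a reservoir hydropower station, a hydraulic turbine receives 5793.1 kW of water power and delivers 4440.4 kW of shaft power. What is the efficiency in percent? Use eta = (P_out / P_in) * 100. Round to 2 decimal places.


Turbine efficiency = (output power / input power) * 100
eta = (4440.4 / 5793.1) * 100
eta = 76.65%

76.65


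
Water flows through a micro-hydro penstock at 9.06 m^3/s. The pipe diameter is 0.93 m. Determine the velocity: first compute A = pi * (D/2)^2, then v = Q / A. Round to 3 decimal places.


Compute pipe cross-sectional area:
  A = pi * (D/2)^2 = pi * (0.93/2)^2 = 0.6793 m^2
Calculate velocity:
  v = Q / A = 9.06 / 0.6793
  v = 13.337 m/s

13.337


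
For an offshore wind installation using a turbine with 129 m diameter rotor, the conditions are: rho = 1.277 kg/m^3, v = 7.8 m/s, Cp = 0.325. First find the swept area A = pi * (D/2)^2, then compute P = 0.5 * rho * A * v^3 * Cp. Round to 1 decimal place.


Step 1 -- Compute swept area:
  A = pi * (D/2)^2 = pi * (129/2)^2 = 13069.81 m^2
Step 2 -- Apply wind power equation:
  P = 0.5 * rho * A * v^3 * Cp
  v^3 = 7.8^3 = 474.552
  P = 0.5 * 1.277 * 13069.81 * 474.552 * 0.325
  P = 1287055.8 W

1287055.8


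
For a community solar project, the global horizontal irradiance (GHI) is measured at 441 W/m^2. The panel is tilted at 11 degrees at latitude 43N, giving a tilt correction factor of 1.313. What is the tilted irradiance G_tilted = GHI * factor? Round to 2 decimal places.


Identify the given values:
  GHI = 441 W/m^2, tilt correction factor = 1.313
Apply the formula G_tilted = GHI * factor:
  G_tilted = 441 * 1.313
  G_tilted = 579.03 W/m^2

579.03


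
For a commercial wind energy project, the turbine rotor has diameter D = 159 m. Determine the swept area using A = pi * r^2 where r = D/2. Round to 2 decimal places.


Compute the rotor radius:
  r = D / 2 = 159 / 2 = 79.5 m
Calculate swept area:
  A = pi * r^2 = pi * 79.5^2
  A = 19855.65 m^2

19855.65


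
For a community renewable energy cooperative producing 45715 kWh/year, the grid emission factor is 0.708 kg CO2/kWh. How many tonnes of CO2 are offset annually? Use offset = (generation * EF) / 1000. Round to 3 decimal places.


CO2 offset in kg = generation * emission_factor
CO2 offset = 45715 * 0.708 = 32366.22 kg
Convert to tonnes:
  CO2 offset = 32366.22 / 1000 = 32.366 tonnes

32.366


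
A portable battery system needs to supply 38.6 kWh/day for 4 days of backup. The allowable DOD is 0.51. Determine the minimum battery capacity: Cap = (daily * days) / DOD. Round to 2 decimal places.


Total energy needed = daily * days = 38.6 * 4 = 154.4 kWh
Account for depth of discharge:
  Cap = total_energy / DOD = 154.4 / 0.51
  Cap = 302.75 kWh

302.75


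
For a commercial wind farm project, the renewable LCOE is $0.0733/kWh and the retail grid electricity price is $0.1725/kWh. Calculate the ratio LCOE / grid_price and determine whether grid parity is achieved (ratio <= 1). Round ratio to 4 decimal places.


Compare LCOE to grid price:
  LCOE = $0.0733/kWh, Grid price = $0.1725/kWh
  Ratio = LCOE / grid_price = 0.0733 / 0.1725 = 0.4249
  Grid parity achieved (ratio <= 1)? yes

0.4249


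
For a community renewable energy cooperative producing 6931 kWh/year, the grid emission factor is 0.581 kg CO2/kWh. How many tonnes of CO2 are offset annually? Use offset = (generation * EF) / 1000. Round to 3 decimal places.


CO2 offset in kg = generation * emission_factor
CO2 offset = 6931 * 0.581 = 4026.91 kg
Convert to tonnes:
  CO2 offset = 4026.91 / 1000 = 4.027 tonnes

4.027


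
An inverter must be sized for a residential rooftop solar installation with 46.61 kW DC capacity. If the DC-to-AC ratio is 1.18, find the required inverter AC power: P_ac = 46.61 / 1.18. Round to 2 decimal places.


The inverter AC capacity is determined by the DC/AC ratio.
Given: P_dc = 46.61 kW, DC/AC ratio = 1.18
P_ac = P_dc / ratio = 46.61 / 1.18
P_ac = 39.50 kW

39.50


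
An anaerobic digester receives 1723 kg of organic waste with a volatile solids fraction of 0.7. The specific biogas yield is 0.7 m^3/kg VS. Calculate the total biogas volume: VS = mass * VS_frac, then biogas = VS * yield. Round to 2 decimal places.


Compute volatile solids:
  VS = mass * VS_fraction = 1723 * 0.7 = 1206.1 kg
Calculate biogas volume:
  Biogas = VS * specific_yield = 1206.1 * 0.7
  Biogas = 844.27 m^3

844.27


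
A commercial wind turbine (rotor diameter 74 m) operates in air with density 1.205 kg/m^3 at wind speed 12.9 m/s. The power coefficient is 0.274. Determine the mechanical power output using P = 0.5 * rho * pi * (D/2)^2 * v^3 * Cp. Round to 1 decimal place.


Step 1 -- Compute swept area:
  A = pi * (D/2)^2 = pi * (74/2)^2 = 4300.84 m^2
Step 2 -- Apply wind power equation:
  P = 0.5 * rho * A * v^3 * Cp
  v^3 = 12.9^3 = 2146.689
  P = 0.5 * 1.205 * 4300.84 * 2146.689 * 0.274
  P = 1524158.3 W

1524158.3


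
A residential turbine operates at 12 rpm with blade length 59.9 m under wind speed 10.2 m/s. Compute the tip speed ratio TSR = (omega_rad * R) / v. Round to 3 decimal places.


Convert rotational speed to rad/s:
  omega = 12 * 2 * pi / 60 = 1.2566 rad/s
Compute tip speed:
  v_tip = omega * R = 1.2566 * 59.9 = 75.273 m/s
Tip speed ratio:
  TSR = v_tip / v_wind = 75.273 / 10.2 = 7.380

7.380


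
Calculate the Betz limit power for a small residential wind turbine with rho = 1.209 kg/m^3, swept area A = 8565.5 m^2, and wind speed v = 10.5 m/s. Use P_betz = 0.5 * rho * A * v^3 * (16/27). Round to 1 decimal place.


The Betz coefficient Cp_max = 16/27 = 0.5926
v^3 = 10.5^3 = 1157.625
P_betz = 0.5 * rho * A * v^3 * Cp_max
P_betz = 0.5 * 1.209 * 8565.5 * 1157.625 * 0.5926
P_betz = 3552001.5 W

3552001.5


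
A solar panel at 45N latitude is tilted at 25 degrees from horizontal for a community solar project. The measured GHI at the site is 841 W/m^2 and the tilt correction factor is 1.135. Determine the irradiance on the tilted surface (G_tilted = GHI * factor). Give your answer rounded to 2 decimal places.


Identify the given values:
  GHI = 841 W/m^2, tilt correction factor = 1.135
Apply the formula G_tilted = GHI * factor:
  G_tilted = 841 * 1.135
  G_tilted = 954.54 W/m^2

954.54


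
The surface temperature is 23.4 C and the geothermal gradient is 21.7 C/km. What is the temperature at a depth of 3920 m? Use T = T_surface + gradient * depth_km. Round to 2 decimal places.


Convert depth to km: 3920 / 1000 = 3.92 km
Temperature increase = gradient * depth_km = 21.7 * 3.92 = 85.06 C
Temperature at depth = T_surface + delta_T = 23.4 + 85.06
T = 108.46 C

108.46


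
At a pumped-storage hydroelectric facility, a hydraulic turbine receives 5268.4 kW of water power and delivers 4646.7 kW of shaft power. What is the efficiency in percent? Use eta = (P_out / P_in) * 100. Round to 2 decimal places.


Turbine efficiency = (output power / input power) * 100
eta = (4646.7 / 5268.4) * 100
eta = 88.20%

88.20


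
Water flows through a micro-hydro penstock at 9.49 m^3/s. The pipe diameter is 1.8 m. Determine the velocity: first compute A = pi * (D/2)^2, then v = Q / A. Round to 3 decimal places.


Compute pipe cross-sectional area:
  A = pi * (D/2)^2 = pi * (1.8/2)^2 = 2.5447 m^2
Calculate velocity:
  v = Q / A = 9.49 / 2.5447
  v = 3.729 m/s

3.729


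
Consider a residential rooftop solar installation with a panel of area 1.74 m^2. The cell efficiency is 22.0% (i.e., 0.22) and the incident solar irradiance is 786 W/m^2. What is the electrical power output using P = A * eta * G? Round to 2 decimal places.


Use the solar power formula P = A * eta * G.
Given: A = 1.74 m^2, eta = 0.22, G = 786 W/m^2
P = 1.74 * 0.22 * 786
P = 300.88 W

300.88


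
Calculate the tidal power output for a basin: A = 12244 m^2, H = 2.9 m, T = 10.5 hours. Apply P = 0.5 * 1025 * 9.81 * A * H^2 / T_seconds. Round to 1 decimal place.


Convert period to seconds: T = 10.5 * 3600 = 37800.0 s
H^2 = 2.9^2 = 8.41
P = 0.5 * rho * g * A * H^2 / T
P = 0.5 * 1025 * 9.81 * 12244 * 8.41 / 37800.0
P = 13695.9 W

13695.9


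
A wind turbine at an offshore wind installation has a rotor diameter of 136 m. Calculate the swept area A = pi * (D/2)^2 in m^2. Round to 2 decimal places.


Compute the rotor radius:
  r = D / 2 = 136 / 2 = 68.0 m
Calculate swept area:
  A = pi * r^2 = pi * 68.0^2
  A = 14526.72 m^2

14526.72


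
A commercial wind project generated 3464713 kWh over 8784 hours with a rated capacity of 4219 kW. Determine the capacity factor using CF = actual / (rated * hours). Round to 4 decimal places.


Capacity factor = actual output / maximum possible output
Maximum possible = rated * hours = 4219 * 8784 = 37059696 kWh
CF = 3464713 / 37059696
CF = 0.0935

0.0935


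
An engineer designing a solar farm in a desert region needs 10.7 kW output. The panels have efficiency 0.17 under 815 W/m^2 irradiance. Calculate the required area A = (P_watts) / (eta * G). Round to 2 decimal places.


Convert target power to watts: P = 10.7 * 1000 = 10700.0 W
Compute denominator: eta * G = 0.17 * 815 = 138.55
Required area A = P / (eta * G) = 10700.0 / 138.55
A = 77.23 m^2

77.23


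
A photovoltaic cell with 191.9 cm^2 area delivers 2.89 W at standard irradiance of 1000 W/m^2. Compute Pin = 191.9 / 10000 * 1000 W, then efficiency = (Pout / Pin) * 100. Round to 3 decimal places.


First compute the input power:
  Pin = area_cm2 / 10000 * G = 191.9 / 10000 * 1000 = 19.19 W
Then compute efficiency:
  Efficiency = (Pout / Pin) * 100 = (2.89 / 19.19) * 100
  Efficiency = 15.060%

15.060


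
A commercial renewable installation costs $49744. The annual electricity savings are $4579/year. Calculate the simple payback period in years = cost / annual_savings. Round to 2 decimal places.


Simple payback period = initial cost / annual savings
Payback = 49744 / 4579
Payback = 10.86 years

10.86


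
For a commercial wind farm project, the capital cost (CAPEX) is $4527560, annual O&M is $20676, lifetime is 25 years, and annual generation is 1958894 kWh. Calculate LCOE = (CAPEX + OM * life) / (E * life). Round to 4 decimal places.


Total cost = CAPEX + OM * lifetime = 4527560 + 20676 * 25 = 4527560 + 516900 = 5044460
Total generation = annual * lifetime = 1958894 * 25 = 48972350 kWh
LCOE = 5044460 / 48972350
LCOE = 0.1030 $/kWh

0.1030


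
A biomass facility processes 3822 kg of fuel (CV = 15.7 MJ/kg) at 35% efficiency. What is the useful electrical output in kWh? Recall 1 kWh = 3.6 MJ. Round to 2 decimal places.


Total energy = mass * CV = 3822 * 15.7 = 60005.4 MJ
Useful energy = total * eta = 60005.4 * 0.35 = 21001.89 MJ
Convert to kWh: 21001.89 / 3.6
Useful energy = 5833.86 kWh

5833.86


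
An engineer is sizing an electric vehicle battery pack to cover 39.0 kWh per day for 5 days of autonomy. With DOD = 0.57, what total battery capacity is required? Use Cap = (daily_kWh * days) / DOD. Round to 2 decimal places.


Total energy needed = daily * days = 39.0 * 5 = 195.0 kWh
Account for depth of discharge:
  Cap = total_energy / DOD = 195.0 / 0.57
  Cap = 342.11 kWh

342.11


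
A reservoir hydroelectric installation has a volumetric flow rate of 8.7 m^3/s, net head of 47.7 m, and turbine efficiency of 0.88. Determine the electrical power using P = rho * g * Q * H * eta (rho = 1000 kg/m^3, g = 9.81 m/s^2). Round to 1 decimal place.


Apply the hydropower formula P = rho * g * Q * H * eta
rho * g = 1000 * 9.81 = 9810.0
P = 9810.0 * 8.7 * 47.7 * 0.88
P = 3582525.7 W

3582525.7


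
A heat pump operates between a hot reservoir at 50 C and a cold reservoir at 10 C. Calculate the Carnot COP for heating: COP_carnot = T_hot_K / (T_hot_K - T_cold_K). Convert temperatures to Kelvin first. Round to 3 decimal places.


Convert to Kelvin:
  T_hot = 50 + 273.15 = 323.15 K
  T_cold = 10 + 273.15 = 283.15 K
Apply Carnot COP formula:
  COP = T_hot_K / (T_hot_K - T_cold_K) = 323.15 / 40.0
  COP = 8.079

8.079


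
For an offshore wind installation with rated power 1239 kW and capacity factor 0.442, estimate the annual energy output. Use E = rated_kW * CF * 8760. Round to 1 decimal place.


Annual energy = rated_kW * capacity_factor * hours_per_year
Given: P_rated = 1239 kW, CF = 0.442, hours = 8760
E = 1239 * 0.442 * 8760
E = 4797308.9 kWh

4797308.9


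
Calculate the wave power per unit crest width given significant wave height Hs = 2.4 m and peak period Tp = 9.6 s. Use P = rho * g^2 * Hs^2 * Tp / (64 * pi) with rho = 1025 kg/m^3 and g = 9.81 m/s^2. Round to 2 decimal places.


Apply wave power formula:
  g^2 = 9.81^2 = 96.2361
  Hs^2 = 2.4^2 = 5.76
  Numerator = rho * g^2 * Hs^2 * Tp = 1025 * 96.2361 * 5.76 * 9.6 = 5454508.17
  Denominator = 64 * pi = 201.0619
  P = 5454508.17 / 201.0619 = 27128.50 W/m

27128.50


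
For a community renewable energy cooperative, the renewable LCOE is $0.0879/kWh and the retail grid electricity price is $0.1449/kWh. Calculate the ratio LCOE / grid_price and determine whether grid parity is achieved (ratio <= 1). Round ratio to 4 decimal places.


Compare LCOE to grid price:
  LCOE = $0.0879/kWh, Grid price = $0.1449/kWh
  Ratio = LCOE / grid_price = 0.0879 / 0.1449 = 0.6066
  Grid parity achieved (ratio <= 1)? yes

0.6066


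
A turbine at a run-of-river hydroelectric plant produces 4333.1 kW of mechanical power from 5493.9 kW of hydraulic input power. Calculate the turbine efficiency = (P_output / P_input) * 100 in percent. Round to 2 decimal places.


Turbine efficiency = (output power / input power) * 100
eta = (4333.1 / 5493.9) * 100
eta = 78.87%

78.87


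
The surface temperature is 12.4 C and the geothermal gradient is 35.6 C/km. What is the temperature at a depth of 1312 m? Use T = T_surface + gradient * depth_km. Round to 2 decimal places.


Convert depth to km: 1312 / 1000 = 1.312 km
Temperature increase = gradient * depth_km = 35.6 * 1.312 = 46.71 C
Temperature at depth = T_surface + delta_T = 12.4 + 46.71
T = 59.11 C

59.11


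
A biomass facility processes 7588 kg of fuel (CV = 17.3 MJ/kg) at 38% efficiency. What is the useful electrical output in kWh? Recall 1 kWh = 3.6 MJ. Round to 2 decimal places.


Total energy = mass * CV = 7588 * 17.3 = 131272.4 MJ
Useful energy = total * eta = 131272.4 * 0.38 = 49883.51 MJ
Convert to kWh: 49883.51 / 3.6
Useful energy = 13856.53 kWh

13856.53


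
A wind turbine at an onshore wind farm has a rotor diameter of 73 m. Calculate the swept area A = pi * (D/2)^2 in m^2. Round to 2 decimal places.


Compute the rotor radius:
  r = D / 2 = 73 / 2 = 36.5 m
Calculate swept area:
  A = pi * r^2 = pi * 36.5^2
  A = 4185.39 m^2

4185.39


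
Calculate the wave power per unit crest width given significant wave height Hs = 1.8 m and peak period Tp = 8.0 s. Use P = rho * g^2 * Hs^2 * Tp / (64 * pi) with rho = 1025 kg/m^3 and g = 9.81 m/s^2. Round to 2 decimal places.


Apply wave power formula:
  g^2 = 9.81^2 = 96.2361
  Hs^2 = 1.8^2 = 3.24
  Numerator = rho * g^2 * Hs^2 * Tp = 1025 * 96.2361 * 3.24 * 8.0 = 2556800.7
  Denominator = 64 * pi = 201.0619
  P = 2556800.7 / 201.0619 = 12716.48 W/m

12716.48


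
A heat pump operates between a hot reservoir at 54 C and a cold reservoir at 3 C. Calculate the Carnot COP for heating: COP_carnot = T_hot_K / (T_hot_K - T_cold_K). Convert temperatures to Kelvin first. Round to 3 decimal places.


Convert to Kelvin:
  T_hot = 54 + 273.15 = 327.15 K
  T_cold = 3 + 273.15 = 276.15 K
Apply Carnot COP formula:
  COP = T_hot_K / (T_hot_K - T_cold_K) = 327.15 / 51.0
  COP = 6.415

6.415


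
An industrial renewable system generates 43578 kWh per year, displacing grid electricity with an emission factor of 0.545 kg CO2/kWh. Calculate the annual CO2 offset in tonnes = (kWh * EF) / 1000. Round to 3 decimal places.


CO2 offset in kg = generation * emission_factor
CO2 offset = 43578 * 0.545 = 23750.01 kg
Convert to tonnes:
  CO2 offset = 23750.01 / 1000 = 23.750 tonnes

23.750


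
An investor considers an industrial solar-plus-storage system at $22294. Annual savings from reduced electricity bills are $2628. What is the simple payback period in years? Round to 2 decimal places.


Simple payback period = initial cost / annual savings
Payback = 22294 / 2628
Payback = 8.48 years

8.48


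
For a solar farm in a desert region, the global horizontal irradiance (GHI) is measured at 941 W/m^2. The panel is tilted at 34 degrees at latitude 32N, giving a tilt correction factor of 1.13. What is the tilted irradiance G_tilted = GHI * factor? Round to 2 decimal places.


Identify the given values:
  GHI = 941 W/m^2, tilt correction factor = 1.13
Apply the formula G_tilted = GHI * factor:
  G_tilted = 941 * 1.13
  G_tilted = 1063.33 W/m^2

1063.33


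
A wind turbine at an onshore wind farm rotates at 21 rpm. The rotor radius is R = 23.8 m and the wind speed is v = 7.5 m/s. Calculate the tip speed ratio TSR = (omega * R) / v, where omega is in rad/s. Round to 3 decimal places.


Convert rotational speed to rad/s:
  omega = 21 * 2 * pi / 60 = 2.1991 rad/s
Compute tip speed:
  v_tip = omega * R = 2.1991 * 23.8 = 52.339 m/s
Tip speed ratio:
  TSR = v_tip / v_wind = 52.339 / 7.5 = 6.979

6.979


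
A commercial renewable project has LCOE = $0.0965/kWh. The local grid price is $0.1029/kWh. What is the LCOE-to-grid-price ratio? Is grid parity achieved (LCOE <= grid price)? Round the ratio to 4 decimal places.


Compare LCOE to grid price:
  LCOE = $0.0965/kWh, Grid price = $0.1029/kWh
  Ratio = LCOE / grid_price = 0.0965 / 0.1029 = 0.9378
  Grid parity achieved (ratio <= 1)? yes

0.9378


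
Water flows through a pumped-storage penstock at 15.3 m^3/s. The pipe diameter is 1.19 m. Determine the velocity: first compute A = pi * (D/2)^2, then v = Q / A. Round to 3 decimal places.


Compute pipe cross-sectional area:
  A = pi * (D/2)^2 = pi * (1.19/2)^2 = 1.1122 m^2
Calculate velocity:
  v = Q / A = 15.3 / 1.1122
  v = 13.756 m/s

13.756


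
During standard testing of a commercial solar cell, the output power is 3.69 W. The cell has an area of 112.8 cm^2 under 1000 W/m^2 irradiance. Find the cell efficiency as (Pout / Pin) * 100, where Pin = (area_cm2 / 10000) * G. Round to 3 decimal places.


First compute the input power:
  Pin = area_cm2 / 10000 * G = 112.8 / 10000 * 1000 = 11.28 W
Then compute efficiency:
  Efficiency = (Pout / Pin) * 100 = (3.69 / 11.28) * 100
  Efficiency = 32.713%

32.713


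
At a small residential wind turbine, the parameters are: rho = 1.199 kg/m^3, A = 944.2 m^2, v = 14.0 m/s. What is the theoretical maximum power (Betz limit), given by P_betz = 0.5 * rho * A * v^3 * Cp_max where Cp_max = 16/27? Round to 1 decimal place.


The Betz coefficient Cp_max = 16/27 = 0.5926
v^3 = 14.0^3 = 2744.0
P_betz = 0.5 * rho * A * v^3 * Cp_max
P_betz = 0.5 * 1.199 * 944.2 * 2744.0 * 0.5926
P_betz = 920435.8 W

920435.8


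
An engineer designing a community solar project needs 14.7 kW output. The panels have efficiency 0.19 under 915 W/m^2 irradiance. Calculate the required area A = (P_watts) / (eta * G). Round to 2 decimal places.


Convert target power to watts: P = 14.7 * 1000 = 14700.0 W
Compute denominator: eta * G = 0.19 * 915 = 173.85
Required area A = P / (eta * G) = 14700.0 / 173.85
A = 84.56 m^2

84.56


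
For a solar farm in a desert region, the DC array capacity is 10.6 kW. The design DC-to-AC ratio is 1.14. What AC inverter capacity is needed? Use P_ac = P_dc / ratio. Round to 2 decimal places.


The inverter AC capacity is determined by the DC/AC ratio.
Given: P_dc = 10.6 kW, DC/AC ratio = 1.14
P_ac = P_dc / ratio = 10.6 / 1.14
P_ac = 9.30 kW

9.30


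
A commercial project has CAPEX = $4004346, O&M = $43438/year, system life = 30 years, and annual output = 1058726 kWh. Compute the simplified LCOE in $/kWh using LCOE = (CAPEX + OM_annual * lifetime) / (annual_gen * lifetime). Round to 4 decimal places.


Total cost = CAPEX + OM * lifetime = 4004346 + 43438 * 30 = 4004346 + 1303140 = 5307486
Total generation = annual * lifetime = 1058726 * 30 = 31761780 kWh
LCOE = 5307486 / 31761780
LCOE = 0.1671 $/kWh

0.1671


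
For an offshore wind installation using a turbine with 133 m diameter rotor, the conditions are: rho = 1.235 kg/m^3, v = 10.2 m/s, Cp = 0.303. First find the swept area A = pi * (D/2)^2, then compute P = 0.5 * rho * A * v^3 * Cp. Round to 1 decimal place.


Step 1 -- Compute swept area:
  A = pi * (D/2)^2 = pi * (133/2)^2 = 13892.91 m^2
Step 2 -- Apply wind power equation:
  P = 0.5 * rho * A * v^3 * Cp
  v^3 = 10.2^3 = 1061.208
  P = 0.5 * 1.235 * 13892.91 * 1061.208 * 0.303
  P = 2758501.8 W

2758501.8


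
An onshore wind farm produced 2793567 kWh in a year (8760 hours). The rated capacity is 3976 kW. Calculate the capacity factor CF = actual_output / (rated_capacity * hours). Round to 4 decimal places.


Capacity factor = actual output / maximum possible output
Maximum possible = rated * hours = 3976 * 8760 = 34829760 kWh
CF = 2793567 / 34829760
CF = 0.0802

0.0802


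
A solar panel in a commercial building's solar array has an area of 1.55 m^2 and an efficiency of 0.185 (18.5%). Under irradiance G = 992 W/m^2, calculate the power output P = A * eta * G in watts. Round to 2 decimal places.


Use the solar power formula P = A * eta * G.
Given: A = 1.55 m^2, eta = 0.185, G = 992 W/m^2
P = 1.55 * 0.185 * 992
P = 284.46 W

284.46


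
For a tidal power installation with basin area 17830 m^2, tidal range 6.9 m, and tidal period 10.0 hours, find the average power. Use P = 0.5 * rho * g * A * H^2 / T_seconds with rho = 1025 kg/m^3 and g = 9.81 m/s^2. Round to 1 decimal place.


Convert period to seconds: T = 10.0 * 3600 = 36000.0 s
H^2 = 6.9^2 = 47.61
P = 0.5 * rho * g * A * H^2 / T
P = 0.5 * 1025 * 9.81 * 17830 * 47.61 / 36000.0
P = 118552.3 W

118552.3


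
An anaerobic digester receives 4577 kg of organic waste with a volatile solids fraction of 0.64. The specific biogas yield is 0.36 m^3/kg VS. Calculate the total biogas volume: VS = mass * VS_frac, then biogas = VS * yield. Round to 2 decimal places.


Compute volatile solids:
  VS = mass * VS_fraction = 4577 * 0.64 = 2929.28 kg
Calculate biogas volume:
  Biogas = VS * specific_yield = 2929.28 * 0.36
  Biogas = 1054.54 m^3

1054.54


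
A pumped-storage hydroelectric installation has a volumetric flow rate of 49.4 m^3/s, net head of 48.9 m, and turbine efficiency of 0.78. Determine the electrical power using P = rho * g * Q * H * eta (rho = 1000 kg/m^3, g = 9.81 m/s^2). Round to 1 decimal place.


Apply the hydropower formula P = rho * g * Q * H * eta
rho * g = 1000 * 9.81 = 9810.0
P = 9810.0 * 49.4 * 48.9 * 0.78
P = 18484147.2 W

18484147.2


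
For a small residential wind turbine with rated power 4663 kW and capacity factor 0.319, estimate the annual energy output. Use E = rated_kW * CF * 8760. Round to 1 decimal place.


Annual energy = rated_kW * capacity_factor * hours_per_year
Given: P_rated = 4663 kW, CF = 0.319, hours = 8760
E = 4663 * 0.319 * 8760
E = 13030473.7 kWh

13030473.7


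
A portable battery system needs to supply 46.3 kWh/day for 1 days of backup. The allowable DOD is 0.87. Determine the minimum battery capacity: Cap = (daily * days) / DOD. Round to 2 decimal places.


Total energy needed = daily * days = 46.3 * 1 = 46.3 kWh
Account for depth of discharge:
  Cap = total_energy / DOD = 46.3 / 0.87
  Cap = 53.22 kWh

53.22


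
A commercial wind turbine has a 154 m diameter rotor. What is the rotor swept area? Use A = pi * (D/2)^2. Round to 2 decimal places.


Compute the rotor radius:
  r = D / 2 = 154 / 2 = 77.0 m
Calculate swept area:
  A = pi * r^2 = pi * 77.0^2
  A = 18626.50 m^2

18626.50


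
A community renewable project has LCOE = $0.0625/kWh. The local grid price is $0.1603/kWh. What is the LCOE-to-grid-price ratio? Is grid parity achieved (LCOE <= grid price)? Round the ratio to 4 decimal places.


Compare LCOE to grid price:
  LCOE = $0.0625/kWh, Grid price = $0.1603/kWh
  Ratio = LCOE / grid_price = 0.0625 / 0.1603 = 0.3899
  Grid parity achieved (ratio <= 1)? yes

0.3899


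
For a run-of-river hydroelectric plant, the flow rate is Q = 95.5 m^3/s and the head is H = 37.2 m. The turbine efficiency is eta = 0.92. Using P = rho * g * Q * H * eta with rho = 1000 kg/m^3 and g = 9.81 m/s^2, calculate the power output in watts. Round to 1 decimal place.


Apply the hydropower formula P = rho * g * Q * H * eta
rho * g = 1000 * 9.81 = 9810.0
P = 9810.0 * 95.5 * 37.2 * 0.92
P = 32062925.5 W

32062925.5


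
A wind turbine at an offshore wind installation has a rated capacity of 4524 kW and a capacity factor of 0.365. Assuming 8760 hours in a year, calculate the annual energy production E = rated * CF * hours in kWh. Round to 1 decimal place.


Annual energy = rated_kW * capacity_factor * hours_per_year
Given: P_rated = 4524 kW, CF = 0.365, hours = 8760
E = 4524 * 0.365 * 8760
E = 14465037.6 kWh

14465037.6


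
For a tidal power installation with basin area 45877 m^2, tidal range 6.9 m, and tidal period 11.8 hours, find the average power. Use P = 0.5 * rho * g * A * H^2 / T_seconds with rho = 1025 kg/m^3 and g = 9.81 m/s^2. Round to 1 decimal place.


Convert period to seconds: T = 11.8 * 3600 = 42480.0 s
H^2 = 6.9^2 = 47.61
P = 0.5 * rho * g * A * H^2 / T
P = 0.5 * 1025 * 9.81 * 45877 * 47.61 / 42480.0
P = 258506.6 W

258506.6


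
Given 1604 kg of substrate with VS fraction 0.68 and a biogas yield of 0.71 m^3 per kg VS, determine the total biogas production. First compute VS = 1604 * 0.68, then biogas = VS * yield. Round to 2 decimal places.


Compute volatile solids:
  VS = mass * VS_fraction = 1604 * 0.68 = 1090.72 kg
Calculate biogas volume:
  Biogas = VS * specific_yield = 1090.72 * 0.71
  Biogas = 774.41 m^3

774.41


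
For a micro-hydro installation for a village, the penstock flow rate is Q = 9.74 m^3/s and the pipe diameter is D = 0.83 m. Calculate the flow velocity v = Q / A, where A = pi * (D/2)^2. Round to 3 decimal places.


Compute pipe cross-sectional area:
  A = pi * (D/2)^2 = pi * (0.83/2)^2 = 0.5411 m^2
Calculate velocity:
  v = Q / A = 9.74 / 0.5411
  v = 18.002 m/s

18.002


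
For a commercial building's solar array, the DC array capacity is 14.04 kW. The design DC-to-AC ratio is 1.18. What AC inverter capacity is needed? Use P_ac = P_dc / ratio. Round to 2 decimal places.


The inverter AC capacity is determined by the DC/AC ratio.
Given: P_dc = 14.04 kW, DC/AC ratio = 1.18
P_ac = P_dc / ratio = 14.04 / 1.18
P_ac = 11.90 kW

11.90


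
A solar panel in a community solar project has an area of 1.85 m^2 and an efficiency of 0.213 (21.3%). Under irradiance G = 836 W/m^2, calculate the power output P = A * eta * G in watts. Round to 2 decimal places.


Use the solar power formula P = A * eta * G.
Given: A = 1.85 m^2, eta = 0.213, G = 836 W/m^2
P = 1.85 * 0.213 * 836
P = 329.43 W

329.43


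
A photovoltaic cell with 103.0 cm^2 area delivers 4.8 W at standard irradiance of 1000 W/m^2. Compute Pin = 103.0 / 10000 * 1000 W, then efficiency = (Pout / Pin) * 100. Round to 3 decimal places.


First compute the input power:
  Pin = area_cm2 / 10000 * G = 103.0 / 10000 * 1000 = 10.3 W
Then compute efficiency:
  Efficiency = (Pout / Pin) * 100 = (4.8 / 10.3) * 100
  Efficiency = 46.602%

46.602


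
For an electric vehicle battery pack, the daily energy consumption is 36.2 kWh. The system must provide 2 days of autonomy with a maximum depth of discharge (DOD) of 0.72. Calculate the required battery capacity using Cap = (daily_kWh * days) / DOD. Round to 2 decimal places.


Total energy needed = daily * days = 36.2 * 2 = 72.4 kWh
Account for depth of discharge:
  Cap = total_energy / DOD = 72.4 / 0.72
  Cap = 100.56 kWh

100.56


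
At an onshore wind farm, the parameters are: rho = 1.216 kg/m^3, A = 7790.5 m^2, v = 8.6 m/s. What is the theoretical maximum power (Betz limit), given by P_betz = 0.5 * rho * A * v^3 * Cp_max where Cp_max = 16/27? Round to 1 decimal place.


The Betz coefficient Cp_max = 16/27 = 0.5926
v^3 = 8.6^3 = 636.056
P_betz = 0.5 * rho * A * v^3 * Cp_max
P_betz = 0.5 * 1.216 * 7790.5 * 636.056 * 0.5926
P_betz = 1785338.1 W

1785338.1


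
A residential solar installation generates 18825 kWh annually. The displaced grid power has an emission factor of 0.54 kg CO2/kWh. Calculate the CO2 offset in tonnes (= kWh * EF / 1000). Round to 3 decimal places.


CO2 offset in kg = generation * emission_factor
CO2 offset = 18825 * 0.54 = 10165.5 kg
Convert to tonnes:
  CO2 offset = 10165.5 / 1000 = 10.166 tonnes

10.166


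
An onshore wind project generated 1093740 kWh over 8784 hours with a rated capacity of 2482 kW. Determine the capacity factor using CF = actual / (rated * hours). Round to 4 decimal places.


Capacity factor = actual output / maximum possible output
Maximum possible = rated * hours = 2482 * 8784 = 21801888 kWh
CF = 1093740 / 21801888
CF = 0.0502

0.0502


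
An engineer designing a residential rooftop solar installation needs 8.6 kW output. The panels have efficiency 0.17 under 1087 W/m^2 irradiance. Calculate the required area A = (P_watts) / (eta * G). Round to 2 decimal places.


Convert target power to watts: P = 8.6 * 1000 = 8600.0 W
Compute denominator: eta * G = 0.17 * 1087 = 184.79
Required area A = P / (eta * G) = 8600.0 / 184.79
A = 46.54 m^2

46.54


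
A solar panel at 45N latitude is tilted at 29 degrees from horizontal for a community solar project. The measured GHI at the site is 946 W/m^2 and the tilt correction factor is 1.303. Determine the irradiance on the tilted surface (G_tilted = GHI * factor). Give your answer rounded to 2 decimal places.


Identify the given values:
  GHI = 946 W/m^2, tilt correction factor = 1.303
Apply the formula G_tilted = GHI * factor:
  G_tilted = 946 * 1.303
  G_tilted = 1232.64 W/m^2

1232.64


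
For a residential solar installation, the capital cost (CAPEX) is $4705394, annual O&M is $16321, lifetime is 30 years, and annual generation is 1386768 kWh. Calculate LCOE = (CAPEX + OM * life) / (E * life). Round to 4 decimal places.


Total cost = CAPEX + OM * lifetime = 4705394 + 16321 * 30 = 4705394 + 489630 = 5195024
Total generation = annual * lifetime = 1386768 * 30 = 41603040 kWh
LCOE = 5195024 / 41603040
LCOE = 0.1249 $/kWh

0.1249


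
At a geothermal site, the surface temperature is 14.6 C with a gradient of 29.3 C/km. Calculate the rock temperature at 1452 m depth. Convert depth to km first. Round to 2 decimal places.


Convert depth to km: 1452 / 1000 = 1.452 km
Temperature increase = gradient * depth_km = 29.3 * 1.452 = 42.54 C
Temperature at depth = T_surface + delta_T = 14.6 + 42.54
T = 57.14 C

57.14


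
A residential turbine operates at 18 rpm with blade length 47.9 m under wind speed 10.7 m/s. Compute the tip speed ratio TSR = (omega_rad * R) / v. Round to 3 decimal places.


Convert rotational speed to rad/s:
  omega = 18 * 2 * pi / 60 = 1.885 rad/s
Compute tip speed:
  v_tip = omega * R = 1.885 * 47.9 = 90.289 m/s
Tip speed ratio:
  TSR = v_tip / v_wind = 90.289 / 10.7 = 8.438

8.438


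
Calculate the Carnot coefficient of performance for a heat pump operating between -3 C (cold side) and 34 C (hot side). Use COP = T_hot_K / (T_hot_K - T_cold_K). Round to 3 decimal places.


Convert to Kelvin:
  T_hot = 34 + 273.15 = 307.15 K
  T_cold = -3 + 273.15 = 270.15 K
Apply Carnot COP formula:
  COP = T_hot_K / (T_hot_K - T_cold_K) = 307.15 / 37.0
  COP = 8.301

8.301


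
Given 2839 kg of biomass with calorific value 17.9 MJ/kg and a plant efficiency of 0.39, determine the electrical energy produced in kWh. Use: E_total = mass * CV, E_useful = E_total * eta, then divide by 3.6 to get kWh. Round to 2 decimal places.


Total energy = mass * CV = 2839 * 17.9 = 50818.1 MJ
Useful energy = total * eta = 50818.1 * 0.39 = 19819.06 MJ
Convert to kWh: 19819.06 / 3.6
Useful energy = 5505.29 kWh

5505.29


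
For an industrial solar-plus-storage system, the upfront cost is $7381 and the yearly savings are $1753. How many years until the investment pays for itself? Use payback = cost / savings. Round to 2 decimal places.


Simple payback period = initial cost / annual savings
Payback = 7381 / 1753
Payback = 4.21 years

4.21


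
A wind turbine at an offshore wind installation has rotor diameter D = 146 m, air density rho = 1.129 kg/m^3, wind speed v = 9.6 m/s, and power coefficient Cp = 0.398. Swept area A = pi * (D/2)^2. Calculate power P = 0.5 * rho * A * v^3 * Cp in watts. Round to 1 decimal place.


Step 1 -- Compute swept area:
  A = pi * (D/2)^2 = pi * (146/2)^2 = 16741.55 m^2
Step 2 -- Apply wind power equation:
  P = 0.5 * rho * A * v^3 * Cp
  v^3 = 9.6^3 = 884.736
  P = 0.5 * 1.129 * 16741.55 * 884.736 * 0.398
  P = 3327793.0 W

3327793.0


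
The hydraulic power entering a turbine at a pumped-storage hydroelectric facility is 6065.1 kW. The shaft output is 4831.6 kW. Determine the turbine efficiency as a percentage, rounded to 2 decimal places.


Turbine efficiency = (output power / input power) * 100
eta = (4831.6 / 6065.1) * 100
eta = 79.66%

79.66


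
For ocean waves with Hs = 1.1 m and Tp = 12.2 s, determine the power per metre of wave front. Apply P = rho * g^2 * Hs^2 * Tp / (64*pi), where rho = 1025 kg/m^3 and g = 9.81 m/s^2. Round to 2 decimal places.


Apply wave power formula:
  g^2 = 9.81^2 = 96.2361
  Hs^2 = 1.1^2 = 1.21
  Numerator = rho * g^2 * Hs^2 * Tp = 1025 * 96.2361 * 1.21 * 12.2 = 1456153.24
  Denominator = 64 * pi = 201.0619
  P = 1456153.24 / 201.0619 = 7242.31 W/m

7242.31


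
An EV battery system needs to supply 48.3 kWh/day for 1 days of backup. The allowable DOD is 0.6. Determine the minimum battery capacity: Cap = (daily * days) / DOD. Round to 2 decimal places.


Total energy needed = daily * days = 48.3 * 1 = 48.3 kWh
Account for depth of discharge:
  Cap = total_energy / DOD = 48.3 / 0.6
  Cap = 80.50 kWh

80.50


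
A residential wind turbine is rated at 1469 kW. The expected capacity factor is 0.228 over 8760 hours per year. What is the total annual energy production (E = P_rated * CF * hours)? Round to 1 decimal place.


Annual energy = rated_kW * capacity_factor * hours_per_year
Given: P_rated = 1469 kW, CF = 0.228, hours = 8760
E = 1469 * 0.228 * 8760
E = 2934004.3 kWh

2934004.3


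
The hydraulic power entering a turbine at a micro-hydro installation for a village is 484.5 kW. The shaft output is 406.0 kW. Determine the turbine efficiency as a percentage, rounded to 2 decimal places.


Turbine efficiency = (output power / input power) * 100
eta = (406.0 / 484.5) * 100
eta = 83.80%

83.80


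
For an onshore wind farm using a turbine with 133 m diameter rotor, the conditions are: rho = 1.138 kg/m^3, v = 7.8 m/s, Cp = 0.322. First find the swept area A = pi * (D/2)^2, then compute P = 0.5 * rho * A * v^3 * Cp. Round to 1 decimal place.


Step 1 -- Compute swept area:
  A = pi * (D/2)^2 = pi * (133/2)^2 = 13892.91 m^2
Step 2 -- Apply wind power equation:
  P = 0.5 * rho * A * v^3 * Cp
  v^3 = 7.8^3 = 474.552
  P = 0.5 * 1.138 * 13892.91 * 474.552 * 0.322
  P = 1207939.3 W

1207939.3


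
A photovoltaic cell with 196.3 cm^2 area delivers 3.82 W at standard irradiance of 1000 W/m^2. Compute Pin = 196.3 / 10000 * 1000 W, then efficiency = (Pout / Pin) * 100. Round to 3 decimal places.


First compute the input power:
  Pin = area_cm2 / 10000 * G = 196.3 / 10000 * 1000 = 19.63 W
Then compute efficiency:
  Efficiency = (Pout / Pin) * 100 = (3.82 / 19.63) * 100
  Efficiency = 19.460%

19.460


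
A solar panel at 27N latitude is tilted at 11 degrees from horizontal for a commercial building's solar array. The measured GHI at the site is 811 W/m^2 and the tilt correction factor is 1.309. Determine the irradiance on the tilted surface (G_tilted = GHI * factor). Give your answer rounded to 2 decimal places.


Identify the given values:
  GHI = 811 W/m^2, tilt correction factor = 1.309
Apply the formula G_tilted = GHI * factor:
  G_tilted = 811 * 1.309
  G_tilted = 1061.60 W/m^2

1061.60


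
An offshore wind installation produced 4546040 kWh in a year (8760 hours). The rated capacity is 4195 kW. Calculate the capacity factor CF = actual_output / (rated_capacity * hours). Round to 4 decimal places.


Capacity factor = actual output / maximum possible output
Maximum possible = rated * hours = 4195 * 8760 = 36748200 kWh
CF = 4546040 / 36748200
CF = 0.1237

0.1237


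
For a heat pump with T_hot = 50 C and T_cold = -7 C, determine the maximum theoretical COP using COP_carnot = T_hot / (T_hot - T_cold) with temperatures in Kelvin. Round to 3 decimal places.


Convert to Kelvin:
  T_hot = 50 + 273.15 = 323.15 K
  T_cold = -7 + 273.15 = 266.15 K
Apply Carnot COP formula:
  COP = T_hot_K / (T_hot_K - T_cold_K) = 323.15 / 57.0
  COP = 5.669

5.669


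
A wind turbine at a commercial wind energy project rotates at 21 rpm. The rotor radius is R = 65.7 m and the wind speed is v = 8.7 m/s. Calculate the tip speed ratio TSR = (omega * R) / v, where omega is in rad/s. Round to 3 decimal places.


Convert rotational speed to rad/s:
  omega = 21 * 2 * pi / 60 = 2.1991 rad/s
Compute tip speed:
  v_tip = omega * R = 2.1991 * 65.7 = 144.482 m/s
Tip speed ratio:
  TSR = v_tip / v_wind = 144.482 / 8.7 = 16.607

16.607


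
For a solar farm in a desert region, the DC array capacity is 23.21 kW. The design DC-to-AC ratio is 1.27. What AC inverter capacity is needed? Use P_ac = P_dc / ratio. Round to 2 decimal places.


The inverter AC capacity is determined by the DC/AC ratio.
Given: P_dc = 23.21 kW, DC/AC ratio = 1.27
P_ac = P_dc / ratio = 23.21 / 1.27
P_ac = 18.28 kW

18.28


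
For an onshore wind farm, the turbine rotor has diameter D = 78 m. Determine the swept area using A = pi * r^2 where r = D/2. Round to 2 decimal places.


Compute the rotor radius:
  r = D / 2 = 78 / 2 = 39.0 m
Calculate swept area:
  A = pi * r^2 = pi * 39.0^2
  A = 4778.36 m^2

4778.36


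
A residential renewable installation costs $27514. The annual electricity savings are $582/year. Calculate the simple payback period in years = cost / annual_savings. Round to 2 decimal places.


Simple payback period = initial cost / annual savings
Payback = 27514 / 582
Payback = 47.27 years

47.27


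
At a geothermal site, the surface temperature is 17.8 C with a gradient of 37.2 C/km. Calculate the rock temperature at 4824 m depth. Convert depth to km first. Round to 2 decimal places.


Convert depth to km: 4824 / 1000 = 4.824 km
Temperature increase = gradient * depth_km = 37.2 * 4.824 = 179.45 C
Temperature at depth = T_surface + delta_T = 17.8 + 179.45
T = 197.25 C

197.25


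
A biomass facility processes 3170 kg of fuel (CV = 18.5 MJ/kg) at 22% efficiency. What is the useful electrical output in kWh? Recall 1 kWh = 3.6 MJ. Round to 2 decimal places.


Total energy = mass * CV = 3170 * 18.5 = 58645.0 MJ
Useful energy = total * eta = 58645.0 * 0.22 = 12901.9 MJ
Convert to kWh: 12901.9 / 3.6
Useful energy = 3583.86 kWh

3583.86


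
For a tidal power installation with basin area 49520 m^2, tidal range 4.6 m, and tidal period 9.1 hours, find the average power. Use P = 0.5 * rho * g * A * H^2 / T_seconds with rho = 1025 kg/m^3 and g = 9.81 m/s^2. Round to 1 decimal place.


Convert period to seconds: T = 9.1 * 3600 = 32760.0 s
H^2 = 4.6^2 = 21.16
P = 0.5 * rho * g * A * H^2 / T
P = 0.5 * 1025 * 9.81 * 49520 * 21.16 / 32760.0
P = 160810.8 W

160810.8


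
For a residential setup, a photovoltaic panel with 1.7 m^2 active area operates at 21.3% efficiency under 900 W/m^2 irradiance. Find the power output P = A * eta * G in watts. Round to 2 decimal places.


Use the solar power formula P = A * eta * G.
Given: A = 1.7 m^2, eta = 0.213, G = 900 W/m^2
P = 1.7 * 0.213 * 900
P = 325.89 W

325.89
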